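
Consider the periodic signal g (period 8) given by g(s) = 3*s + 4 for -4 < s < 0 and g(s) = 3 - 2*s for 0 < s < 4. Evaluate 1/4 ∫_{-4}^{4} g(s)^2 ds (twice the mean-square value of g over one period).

1/4 ∫_{-4}^{4} g(s)^2 ds = 1/4 · (268/3) = 67/3.

67/3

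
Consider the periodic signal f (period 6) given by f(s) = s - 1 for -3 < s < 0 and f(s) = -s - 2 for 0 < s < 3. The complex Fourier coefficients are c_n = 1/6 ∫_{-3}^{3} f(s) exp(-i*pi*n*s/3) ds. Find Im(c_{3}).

1/(3*pi)

Since f is real-valued, Im(c_{3}) = -1/6 ∫_{-3}^{3} f(s) sin(pi*s) ds = -b_{3}/2.
Split the integral at the breakpoints.
Integrating by parts (boundary term plus one more integral), an antiderivative of (s - 1) sin(pi*s) is -s*cos(pi*s)/pi + sin(pi*s)/pi**2 + cos(pi*s)/pi; evaluating from -3 to 0: ∫_{-3}^{0} (s - 1) sin(pi*s) ds = (1/pi) - (-4/pi) = 5/pi.
Integrating by parts (boundary term plus one more integral), an antiderivative of (-s - 2) sin(pi*s) is s*cos(pi*s)/pi - sin(pi*s)/pi**2 + 2*cos(pi*s)/pi; evaluating from 0 to 3: ∫_{0}^{3} (-s - 2) sin(pi*s) ds = (-5/pi) - (2/pi) = -7/pi.
So ∫_{-3}^{3} f(s) sin(pi*s) ds = -2/pi.
Hence Im(c_{3}) = (-1/6)·(-2/pi) = 1/(3*pi).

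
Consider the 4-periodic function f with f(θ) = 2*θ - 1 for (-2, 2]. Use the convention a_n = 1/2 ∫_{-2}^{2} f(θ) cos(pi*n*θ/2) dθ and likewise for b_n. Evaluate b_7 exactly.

8/(7*pi)

b_7 = 1/2 ∫_{-2}^{2} f(θ) sin(7*pi*θ/2) dθ.
Integrating by parts (boundary term plus one more integral), an antiderivative of (2*θ - 1) sin(7*pi*θ/2) is -4*θ*cos(7*pi*θ/2)/(7*pi) + 8*sin(7*pi*θ/2)/(49*pi**2) + 2*cos(7*pi*θ/2)/(7*pi); evaluating from -2 to 2: ∫_{-2}^{2} (2*θ - 1) sin(7*pi*θ/2) dθ = (6/(7*pi)) - (-10/(7*pi)) = 16/(7*pi).
Hence b_7 = (1/2)·(16/(7*pi)) = 8/(7*pi).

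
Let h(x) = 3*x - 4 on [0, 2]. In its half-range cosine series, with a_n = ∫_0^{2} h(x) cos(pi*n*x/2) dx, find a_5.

a_5 = ∫_0^{2} (3*x - 4) cos(5*pi*x/2) dx.
Integrating by parts (boundary term plus one more integral), an antiderivative of (3*x - 4) cos(5*pi*x/2) is 6*x*sin(5*pi*x/2)/(5*pi) - 8*sin(5*pi*x/2)/(5*pi) + 12*cos(5*pi*x/2)/(25*pi**2); evaluating from 0 to 2: ∫_{0}^{2} (3*x - 4) cos(5*pi*x/2) dx = (-12/(25*pi**2)) - (12/(25*pi**2)) = -24/(25*pi**2).
Hence a_5 = -24/(25*pi**2).

-24/(25*pi**2)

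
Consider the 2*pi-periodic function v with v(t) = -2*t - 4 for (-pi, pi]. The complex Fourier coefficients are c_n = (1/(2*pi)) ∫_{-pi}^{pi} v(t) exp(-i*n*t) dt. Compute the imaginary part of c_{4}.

-1/2

Since v is real-valued, Im(c_{4}) = -(1/(2*pi)) ∫_{-pi}^{pi} v(t) sin(4*t) dt = -b_{4}/2.
Integrating by parts (boundary term plus one more integral), an antiderivative of (-2*t - 4) sin(4*t) is t*cos(4*t)/2 - sin(4*t)/8 + cos(4*t); evaluating from -pi to pi: ∫_{-pi}^{pi} (-2*t - 4) sin(4*t) dt = (1 + pi/2) - (1 - pi/2) = pi.
Hence Im(c_{4}) = (-1/(2*pi))·(pi) = -1/2.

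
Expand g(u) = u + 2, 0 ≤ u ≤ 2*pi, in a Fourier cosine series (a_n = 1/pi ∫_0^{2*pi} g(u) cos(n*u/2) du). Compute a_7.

-8/(49*pi)

a_7 = 1/pi ∫_0^{2*pi} (u + 2) cos(7*u/2) du.
Integrating by parts (boundary term plus one more integral), an antiderivative of (u + 2) cos(7*u/2) is 2*u*sin(7*u/2)/7 + 4*sin(7*u/2)/7 + 4*cos(7*u/2)/49; evaluating from 0 to 2*pi: ∫_{0}^{2*pi} (u + 2) cos(7*u/2) du = (-4/49) - (4/49) = -8/49.
Hence a_7 = (1/pi)·(-8/49) = -8/(49*pi).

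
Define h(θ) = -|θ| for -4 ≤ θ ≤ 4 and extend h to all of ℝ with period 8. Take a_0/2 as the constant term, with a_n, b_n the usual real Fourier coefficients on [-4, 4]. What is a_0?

a_0 = 1/4 ∫_{-4}^{4} h(θ) dθ = 1/4 · (-16) = -4.

-4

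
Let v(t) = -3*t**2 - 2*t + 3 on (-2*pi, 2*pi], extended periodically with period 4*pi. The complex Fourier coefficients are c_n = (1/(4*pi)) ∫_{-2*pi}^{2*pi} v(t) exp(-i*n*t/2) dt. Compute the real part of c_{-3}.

8/3

Since v is real-valued, Re(c_{-3}) = (1/(4*pi)) ∫_{-2*pi}^{2*pi} v(t) cos(-3*t/2) dt = a_{3}/2.
Integrating by parts twice (tabular method), an antiderivative of (-3*t**2 - 2*t + 3) cos(-3*t/2) is -2*t**2*sin(3*t/2) - 4*t*sin(3*t/2)/3 - 8*t*cos(3*t/2)/3 + 34*sin(3*t/2)/9 - 8*cos(3*t/2)/9; evaluating from -2*pi to 2*pi: ∫_{-2*pi}^{2*pi} (-3*t**2 - 2*t + 3) cos(-3*t/2) dt = (8/9 + 16*pi/3) - (8/9 - 16*pi/3) = 32*pi/3.
Hence Re(c_{-3}) = (1/(4*pi))·(32*pi/3) = 8/3.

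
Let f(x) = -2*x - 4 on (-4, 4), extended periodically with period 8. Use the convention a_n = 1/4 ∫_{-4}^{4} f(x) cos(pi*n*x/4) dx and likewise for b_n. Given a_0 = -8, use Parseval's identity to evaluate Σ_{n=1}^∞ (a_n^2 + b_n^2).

128/3

Parseval: a_0^2/2 + Σ_{n≥1} (a_n^2+b_n^2) = 1/4 ∫_{-4}^{4} f(x)^2 dx = 224/3.
Subtract a_0^2/2 = 32: Σ (a_n^2+b_n^2) = 128/3.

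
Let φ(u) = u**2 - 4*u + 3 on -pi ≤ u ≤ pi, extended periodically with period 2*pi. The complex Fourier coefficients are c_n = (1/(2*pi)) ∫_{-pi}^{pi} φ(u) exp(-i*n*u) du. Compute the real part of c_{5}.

Since φ is real-valued, Re(c_{5}) = (1/(2*pi)) ∫_{-pi}^{pi} φ(u) cos(5*u) du = a_{5}/2.
Integrating by parts twice (tabular method), an antiderivative of (u**2 - 4*u + 3) cos(5*u) is u**2*sin(5*u)/5 - 4*u*sin(5*u)/5 + 2*u*cos(5*u)/25 + 73*sin(5*u)/125 - 4*cos(5*u)/25; evaluating from -pi to pi: ∫_{-pi}^{pi} (u**2 - 4*u + 3) cos(5*u) du = (4/25 - 2*pi/25) - (4/25 + 2*pi/25) = -4*pi/25.
Hence Re(c_{5}) = (1/(2*pi))·(-4*pi/25) = -2/25.

-2/25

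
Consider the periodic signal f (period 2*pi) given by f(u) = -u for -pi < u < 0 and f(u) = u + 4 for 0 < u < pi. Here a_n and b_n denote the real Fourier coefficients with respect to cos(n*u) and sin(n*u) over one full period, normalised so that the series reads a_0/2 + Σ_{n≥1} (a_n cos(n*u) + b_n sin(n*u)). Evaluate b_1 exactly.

b_1 = 1/pi ∫_{-pi}^{pi} f(u) sin(u) du.
Split the integral at the breakpoints.
Integrating by parts (boundary term plus one more integral), an antiderivative of (-u) sin(u) is u*cos(u) - sin(u); evaluating from -pi to 0: ∫_{-pi}^{0} (-u) sin(u) du = (0) - (pi) = -pi.
Integrating by parts (boundary term plus one more integral), an antiderivative of (u + 4) sin(u) is -u*cos(u) + sin(u) - 4*cos(u); evaluating from 0 to pi: ∫_{0}^{pi} (u + 4) sin(u) du = (pi + 4) - (-4) = pi + 8.
Summing the pieces and multiplying by (1/pi) gives b_1 = 8/pi.

8/pi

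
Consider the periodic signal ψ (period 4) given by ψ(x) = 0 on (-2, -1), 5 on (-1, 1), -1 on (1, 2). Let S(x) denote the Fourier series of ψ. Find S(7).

x = 7 differs from x = -1 by 2 full period(s), and the series is 4-periodic.
At x = -1 the one-sided limits are ψ(-1^-) = 0 and ψ(-1^+) = 5.
By Dirichlet's theorem the series converges to their average, [(0) + (5)]/2 = 5/2.

5/2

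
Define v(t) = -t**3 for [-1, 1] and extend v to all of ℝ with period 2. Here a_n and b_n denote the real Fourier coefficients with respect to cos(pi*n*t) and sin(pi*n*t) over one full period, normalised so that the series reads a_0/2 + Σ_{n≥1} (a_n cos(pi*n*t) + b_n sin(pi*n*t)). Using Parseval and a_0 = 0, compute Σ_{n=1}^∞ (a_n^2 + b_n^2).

2/7

Parseval: a_0^2/2 + Σ_{n≥1} (a_n^2+b_n^2) = ∫_{-1}^{1} v(t)^2 dt = 2/7.
Subtract a_0^2/2 = 0: Σ (a_n^2+b_n^2) = 2/7.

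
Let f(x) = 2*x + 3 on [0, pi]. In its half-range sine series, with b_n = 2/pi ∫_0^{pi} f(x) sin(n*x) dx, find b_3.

4/pi + 4/3

b_3 = 2/pi ∫_0^{pi} (2*x + 3) sin(3*x) dx.
Integrating by parts (boundary term plus one more integral), an antiderivative of (2*x + 3) sin(3*x) is -2*x*cos(3*x)/3 + 2*sin(3*x)/9 - cos(3*x); evaluating from 0 to pi: ∫_{0}^{pi} (2*x + 3) sin(3*x) dx = (1 + 2*pi/3) - (-1) = 2 + 2*pi/3.
Hence b_3 = (2/pi)·(2 + 2*pi/3) = 4/pi + 4/3.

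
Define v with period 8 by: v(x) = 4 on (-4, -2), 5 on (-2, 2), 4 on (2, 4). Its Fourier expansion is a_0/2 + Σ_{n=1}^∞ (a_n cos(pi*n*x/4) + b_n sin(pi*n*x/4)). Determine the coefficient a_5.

a_5 = 1/4 ∫_{-4}^{4} v(x) cos(5*pi*x/4) dx.
v is even and cos(5*pi*x/4) is even, so the integrand is even and a_5 = 1/2 ∫_0^{4} v(x) cos(5*pi*x/4) dx.
Split the integral at the breakpoints.
Directly, an antiderivative of (5) cos(5*pi*x/4) is 4*sin(5*pi*x/4)/pi; evaluating from 0 to 2: ∫_{0}^{2} (5) cos(5*pi*x/4) dx = (4/pi) - (0) = 4/pi.
Directly, an antiderivative of (4) cos(5*pi*x/4) is 16*sin(5*pi*x/4)/(5*pi); evaluating from 2 to 4: ∫_{2}^{4} (4) cos(5*pi*x/4) dx = (0) - (16/(5*pi)) = -16/(5*pi).
Summing the pieces and multiplying by (1/2) gives a_5 = 2/(5*pi).

2/(5*pi)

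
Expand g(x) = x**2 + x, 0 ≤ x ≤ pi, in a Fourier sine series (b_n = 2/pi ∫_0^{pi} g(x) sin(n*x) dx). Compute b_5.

b_5 = 2/pi ∫_0^{pi} (x**2 + x) sin(5*x) dx.
Integrating by parts twice (tabular method), an antiderivative of (x**2 + x) sin(5*x) is -x**2*cos(5*x)/5 + 2*x*sin(5*x)/25 - x*cos(5*x)/5 + sin(5*x)/25 + 2*cos(5*x)/125; evaluating from 0 to pi: ∫_{0}^{pi} (x**2 + x) sin(5*x) dx = (-2/125 + pi/5 + pi**2/5) - (2/125) = -4/125 + pi/5 + pi**2/5.
Hence b_5 = (2/pi)·(-4/125 + pi/5 + pi**2/5) = 2*(-4 + 25*pi + 25*pi**2)/(125*pi).

2*(-4 + 25*pi + 25*pi**2)/(125*pi)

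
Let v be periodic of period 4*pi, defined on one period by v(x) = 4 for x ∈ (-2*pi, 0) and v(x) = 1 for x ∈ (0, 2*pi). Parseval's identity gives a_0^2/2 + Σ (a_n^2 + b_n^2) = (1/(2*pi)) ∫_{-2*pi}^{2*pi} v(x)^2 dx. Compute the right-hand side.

(1/(2*pi)) ∫_{-2*pi}^{2*pi} v(x)^2 dx = (1/(2*pi)) · (34*pi) = 17.

17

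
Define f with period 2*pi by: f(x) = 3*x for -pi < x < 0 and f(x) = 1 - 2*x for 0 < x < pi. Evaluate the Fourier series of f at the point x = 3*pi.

x = 3*pi differs from x = pi by 1 full period(s), and the series is 2*pi-periodic.
At x = pi the one-sided limits are f(pi^-) = 1 - 2*pi and f(pi^+) = -3*pi.
By Dirichlet's theorem the series converges to their average, [(1 - 2*pi) + (-3*pi)]/2 = 1/2 - 5*pi/2.

1/2 - 5*pi/2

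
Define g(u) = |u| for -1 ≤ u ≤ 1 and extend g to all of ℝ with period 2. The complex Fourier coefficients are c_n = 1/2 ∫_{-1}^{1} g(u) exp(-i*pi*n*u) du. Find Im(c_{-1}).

Since g is real-valued, Im(c_{-1}) = -1/2 ∫_{-1}^{1} g(u) sin(-pi*u) du = b_{1}/2.
(g is even, so the integrand is odd over a symmetric interval and the integral vanishes.)

0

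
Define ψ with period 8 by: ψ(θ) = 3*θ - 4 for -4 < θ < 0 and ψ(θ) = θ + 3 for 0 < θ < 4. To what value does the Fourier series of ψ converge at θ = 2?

5

ψ is continuous at θ = 2 with value 5, so the series converges to 5 there.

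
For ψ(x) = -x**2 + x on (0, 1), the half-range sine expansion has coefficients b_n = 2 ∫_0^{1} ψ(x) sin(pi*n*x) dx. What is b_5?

b_5 = 2 ∫_0^{1} (-x**2 + x) sin(5*pi*x) dx.
Integrating by parts twice (tabular method), an antiderivative of (-x**2 + x) sin(5*pi*x) is x**2*cos(5*pi*x)/(5*pi) - 2*x*sin(5*pi*x)/(25*pi**2) - x*cos(5*pi*x)/(5*pi) + sin(5*pi*x)/(25*pi**2) - 2*cos(5*pi*x)/(125*pi**3); evaluating from 0 to 1: ∫_{0}^{1} (-x**2 + x) sin(5*pi*x) dx = (2/(125*pi**3)) - (-2/(125*pi**3)) = 4/(125*pi**3).
Hence b_5 = 2·(4/(125*pi**3)) = 8/(125*pi**3).

8/(125*pi**3)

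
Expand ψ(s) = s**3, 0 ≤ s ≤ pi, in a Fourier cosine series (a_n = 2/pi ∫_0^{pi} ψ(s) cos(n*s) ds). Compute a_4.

3*pi/8

a_4 = 2/pi ∫_0^{pi} (s**3) cos(4*s) ds.
Integrating by parts three times (tabular method), an antiderivative of (s**3) cos(4*s) is s**3*sin(4*s)/4 + 3*s**2*cos(4*s)/16 - 3*s*sin(4*s)/32 - 3*cos(4*s)/128; evaluating from 0 to pi: ∫_{0}^{pi} (s**3) cos(4*s) ds = (-3/128 + 3*pi**2/16) - (-3/128) = 3*pi**2/16.
Hence a_4 = (2/pi)·(3*pi**2/16) = 3*pi/8.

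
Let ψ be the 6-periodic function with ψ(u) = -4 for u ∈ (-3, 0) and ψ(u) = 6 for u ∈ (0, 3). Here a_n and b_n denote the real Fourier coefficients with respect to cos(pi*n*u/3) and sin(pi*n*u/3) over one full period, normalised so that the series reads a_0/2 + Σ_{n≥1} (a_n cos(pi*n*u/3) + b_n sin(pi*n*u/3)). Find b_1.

20/pi

b_1 = 1/3 ∫_{-3}^{3} ψ(u) sin(pi*u/3) du.
Split the integral at the breakpoints.
Directly, an antiderivative of (-4) sin(pi*u/3) is 12*cos(pi*u/3)/pi; evaluating from -3 to 0: ∫_{-3}^{0} (-4) sin(pi*u/3) du = (12/pi) - (-12/pi) = 24/pi.
Directly, an antiderivative of (6) sin(pi*u/3) is -18*cos(pi*u/3)/pi; evaluating from 0 to 3: ∫_{0}^{3} (6) sin(pi*u/3) du = (18/pi) - (-18/pi) = 36/pi.
Summing the pieces and multiplying by (1/3) gives b_1 = 20/pi.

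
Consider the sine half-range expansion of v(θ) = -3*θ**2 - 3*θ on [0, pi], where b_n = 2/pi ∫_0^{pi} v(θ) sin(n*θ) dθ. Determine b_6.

b_6 = 2/pi ∫_0^{pi} (-3*θ**2 - 3*θ) sin(6*θ) dθ.
Integrating by parts twice (tabular method), an antiderivative of (-3*θ**2 - 3*θ) sin(6*θ) is θ**2*cos(6*θ)/2 - θ*sin(6*θ)/6 + θ*cos(6*θ)/2 - sin(6*θ)/12 - cos(6*θ)/36; evaluating from 0 to pi: ∫_{0}^{pi} (-3*θ**2 - 3*θ) sin(6*θ) dθ = (-1/36 + pi/2 + pi**2/2) - (-1/36) = pi*(1 + pi)/2.
Hence b_6 = (2/pi)·(pi*(1 + pi)/2) = 1 + pi.

1 + pi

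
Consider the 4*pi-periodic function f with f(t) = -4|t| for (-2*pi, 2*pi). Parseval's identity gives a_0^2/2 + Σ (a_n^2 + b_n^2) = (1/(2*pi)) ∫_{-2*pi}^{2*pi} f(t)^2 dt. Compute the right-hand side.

128*pi**2/3

(1/(2*pi)) ∫_{-2*pi}^{2*pi} f(t)^2 dt = (1/(2*pi)) · (256*pi**3/3) = 128*pi**2/3.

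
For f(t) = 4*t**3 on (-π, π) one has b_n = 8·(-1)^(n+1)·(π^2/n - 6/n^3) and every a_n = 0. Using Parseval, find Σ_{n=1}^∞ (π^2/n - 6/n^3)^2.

Parseval: Σ b_n^2 = (1/π) ∫_{-π}^{π} f(t)^2 dt = 32*pi**6/7.
b_n^2 = 64·(π^2/n - 6/n^3)^2, so the sum equals (32*pi**6/7)/64 = pi**6/14.

pi**6/14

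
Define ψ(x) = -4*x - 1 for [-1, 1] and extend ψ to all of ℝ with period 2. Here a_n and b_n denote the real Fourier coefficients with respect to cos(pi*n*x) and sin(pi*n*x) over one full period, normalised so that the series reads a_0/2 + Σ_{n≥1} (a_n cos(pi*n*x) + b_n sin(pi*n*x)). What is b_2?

b_2 = ∫_{-1}^{1} ψ(x) sin(2*pi*x) dx.
Integrating by parts (boundary term plus one more integral), an antiderivative of (-4*x - 1) sin(2*pi*x) is 2*x*cos(2*pi*x)/pi - sin(2*pi*x)/pi**2 + cos(2*pi*x)/(2*pi); evaluating from -1 to 1: ∫_{-1}^{1} (-4*x - 1) sin(2*pi*x) dx = (5/(2*pi)) - (-3/(2*pi)) = 4/pi.
Hence b_2 = 4/pi.

4/pi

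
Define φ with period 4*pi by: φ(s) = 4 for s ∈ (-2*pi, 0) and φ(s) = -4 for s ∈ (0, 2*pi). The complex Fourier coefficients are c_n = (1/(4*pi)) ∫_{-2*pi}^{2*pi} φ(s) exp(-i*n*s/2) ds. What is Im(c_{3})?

Since φ is real-valued, Im(c_{3}) = -(1/(4*pi)) ∫_{-2*pi}^{2*pi} φ(s) sin(3*s/2) ds = -b_{3}/2.
φ is odd and sin(3*s/2) is odd, so the integrand is even: ∫_{-2*pi}^{2*pi} φ(s) sin(3*s/2) ds = 2∫_0^{2*pi} φ(s) sin(3*s/2) ds.
Directly, an antiderivative of (-4) sin(3*s/2) is 8*cos(3*s/2)/3; evaluating from 0 to 2*pi: ∫_{0}^{2*pi} (-4) sin(3*s/2) ds = (-8/3) - (8/3) = -16/3.
So ∫_{-2*pi}^{2*pi} φ(s) sin(3*s/2) ds = -32/3.
Hence Im(c_{3}) = (-1/(4*pi))·(-32/3) = 8/(3*pi).

8/(3*pi)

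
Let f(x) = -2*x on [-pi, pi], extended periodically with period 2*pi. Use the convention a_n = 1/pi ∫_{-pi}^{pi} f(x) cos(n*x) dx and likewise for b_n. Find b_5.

-4/5

b_5 = 1/pi ∫_{-pi}^{pi} f(x) sin(5*x) dx.
f is odd and sin(5*x) is odd, so the integrand is even and b_5 = 2/pi ∫_0^{pi} f(x) sin(5*x) dx.
Integrating by parts (boundary term plus one more integral), an antiderivative of (-2*x) sin(5*x) is 2*x*cos(5*x)/5 - 2*sin(5*x)/25; evaluating from 0 to pi: ∫_{0}^{pi} (-2*x) sin(5*x) dx = (-2*pi/5) - (0) = -2*pi/5.
Hence b_5 = (2/pi)·(-2*pi/5) = -4/5.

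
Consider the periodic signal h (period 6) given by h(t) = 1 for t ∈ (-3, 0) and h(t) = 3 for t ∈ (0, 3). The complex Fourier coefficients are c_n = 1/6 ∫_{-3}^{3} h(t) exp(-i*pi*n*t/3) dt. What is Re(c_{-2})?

Since h is real-valued, Re(c_{-2}) = 1/6 ∫_{-3}^{3} h(t) cos(-2*pi*t/3) dt = a_{2}/2.
Split the integral at the breakpoints.
Directly, an antiderivative of (1) cos(-2*pi*t/3) is 3*sin(2*pi*t/3)/(2*pi); evaluating from -3 to 0: ∫_{-3}^{0} (1) cos(-2*pi*t/3) dt = (0) - (0) = 0.
Directly, an antiderivative of (3) cos(-2*pi*t/3) is 9*sin(2*pi*t/3)/(2*pi); evaluating from 0 to 3: ∫_{0}^{3} (3) cos(-2*pi*t/3) dt = (0) - (0) = 0.
So ∫_{-3}^{3} h(t) cos(-2*pi*t/3) dt = 0.
Hence Re(c_{-2}) = (1/6)·(0) = 0.

0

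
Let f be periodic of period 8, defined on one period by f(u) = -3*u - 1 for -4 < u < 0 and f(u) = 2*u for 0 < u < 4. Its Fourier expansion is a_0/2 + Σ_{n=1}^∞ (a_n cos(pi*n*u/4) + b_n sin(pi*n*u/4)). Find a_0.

9

a_0 = 1/4 ∫_{-4}^{4} f(u) du = 1/4 · (36) = 9.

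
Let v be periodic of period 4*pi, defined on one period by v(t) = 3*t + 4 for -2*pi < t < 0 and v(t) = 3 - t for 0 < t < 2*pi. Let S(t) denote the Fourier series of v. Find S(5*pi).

3 - pi

t = 5*pi differs from t = pi by 1 full period(s), and the series is 4*pi-periodic.
v is continuous at t = pi with value 3 - pi, so the series converges to 3 - pi there.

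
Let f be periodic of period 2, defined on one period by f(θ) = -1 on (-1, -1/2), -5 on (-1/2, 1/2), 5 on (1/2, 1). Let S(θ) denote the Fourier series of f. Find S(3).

θ = 3 differs from θ = -1 by 2 full period(s), and the series is 2-periodic.
At θ = -1 the one-sided limits are f(-1^-) = 5 and f(-1^+) = -1.
By Dirichlet's theorem the series converges to their average, [(5) + (-1)]/2 = 2.

2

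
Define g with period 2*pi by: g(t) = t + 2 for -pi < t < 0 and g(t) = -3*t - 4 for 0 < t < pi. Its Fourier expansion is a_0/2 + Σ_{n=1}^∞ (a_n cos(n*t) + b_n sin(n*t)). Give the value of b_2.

1

b_2 = 1/pi ∫_{-pi}^{pi} g(t) sin(2*t) dt.
Split the integral at the breakpoints.
Integrating by parts (boundary term plus one more integral), an antiderivative of (t + 2) sin(2*t) is -t*cos(2*t)/2 + sin(2*t)/4 - cos(2*t); evaluating from -pi to 0: ∫_{-pi}^{0} (t + 2) sin(2*t) dt = (-1) - (-1 + pi/2) = -pi/2.
Integrating by parts (boundary term plus one more integral), an antiderivative of (-3*t - 4) sin(2*t) is 3*t*cos(2*t)/2 - 3*sin(2*t)/4 + 2*cos(2*t); evaluating from 0 to pi: ∫_{0}^{pi} (-3*t - 4) sin(2*t) dt = (2 + 3*pi/2) - (2) = 3*pi/2.
Summing the pieces and multiplying by (1/pi) gives b_2 = 1.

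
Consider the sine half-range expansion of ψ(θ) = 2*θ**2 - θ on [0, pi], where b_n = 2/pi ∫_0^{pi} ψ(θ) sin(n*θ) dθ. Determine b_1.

-16/pi - 2 + 4*pi

b_1 = 2/pi ∫_0^{pi} (2*θ**2 - θ) sin(θ) dθ.
Integrating by parts twice (tabular method), an antiderivative of (2*θ**2 - θ) sin(θ) is -2*θ**2*cos(θ) + 4*θ*sin(θ) + θ*cos(θ) - sin(θ) + 4*cos(θ); evaluating from 0 to pi: ∫_{0}^{pi} (2*θ**2 - θ) sin(θ) dθ = (-4 - pi + 2*pi**2) - (4) = -8 - pi + 2*pi**2.
Hence b_1 = (2/pi)·(-8 - pi + 2*pi**2) = -16/pi - 2 + 4*pi.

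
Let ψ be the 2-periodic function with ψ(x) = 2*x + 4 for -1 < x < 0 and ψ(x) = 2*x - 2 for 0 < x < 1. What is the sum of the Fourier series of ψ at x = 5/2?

x = 5/2 differs from x = 1/2 by 1 full period(s), and the series is 2-periodic.
ψ is continuous at x = 1/2 with value -1, so the series converges to -1 there.

-1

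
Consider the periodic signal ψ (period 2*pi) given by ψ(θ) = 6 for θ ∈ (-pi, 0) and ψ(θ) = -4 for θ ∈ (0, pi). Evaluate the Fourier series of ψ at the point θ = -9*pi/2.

6

θ = -9*pi/2 differs from θ = -pi/2 by -2 full period(s), and the series is 2*pi-periodic.
ψ is continuous at θ = -pi/2 with value 6, so the series converges to 6 there.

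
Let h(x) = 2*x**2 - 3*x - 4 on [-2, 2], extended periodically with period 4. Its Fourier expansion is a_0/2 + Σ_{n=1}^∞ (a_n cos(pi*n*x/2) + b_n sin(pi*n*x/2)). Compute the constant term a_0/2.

-4/3

a_0 = 1/2 ∫_{-2}^{2} h(x) dx = 1/2 · (-16/3) = -8/3.
So the constant term a_0/2 = -4/3.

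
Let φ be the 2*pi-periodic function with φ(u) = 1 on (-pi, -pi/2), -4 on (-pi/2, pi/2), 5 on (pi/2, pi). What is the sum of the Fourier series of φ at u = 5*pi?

3

u = 5*pi differs from u = pi by 2 full period(s), and the series is 2*pi-periodic.
At u = pi the one-sided limits are φ(pi^-) = 5 and φ(pi^+) = 1.
By Dirichlet's theorem the series converges to their average, [(5) + (1)]/2 = 3.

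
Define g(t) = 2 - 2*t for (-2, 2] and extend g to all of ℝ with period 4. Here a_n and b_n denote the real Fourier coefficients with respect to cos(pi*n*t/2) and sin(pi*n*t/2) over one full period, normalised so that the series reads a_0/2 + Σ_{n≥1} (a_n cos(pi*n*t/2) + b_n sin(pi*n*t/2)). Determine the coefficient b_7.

-8/(7*pi)

b_7 = 1/2 ∫_{-2}^{2} g(t) sin(7*pi*t/2) dt.
Integrating by parts (boundary term plus one more integral), an antiderivative of (2 - 2*t) sin(7*pi*t/2) is 4*t*cos(7*pi*t/2)/(7*pi) - 8*sin(7*pi*t/2)/(49*pi**2) - 4*cos(7*pi*t/2)/(7*pi); evaluating from -2 to 2: ∫_{-2}^{2} (2 - 2*t) sin(7*pi*t/2) dt = (-4/(7*pi)) - (12/(7*pi)) = -16/(7*pi).
Hence b_7 = (1/2)·(-16/(7*pi)) = -8/(7*pi).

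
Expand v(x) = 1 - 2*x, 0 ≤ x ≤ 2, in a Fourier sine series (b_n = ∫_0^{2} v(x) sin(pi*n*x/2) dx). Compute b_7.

b_7 = ∫_0^{2} (1 - 2*x) sin(7*pi*x/2) dx.
Integrating by parts (boundary term plus one more integral), an antiderivative of (1 - 2*x) sin(7*pi*x/2) is 4*x*cos(7*pi*x/2)/(7*pi) - 8*sin(7*pi*x/2)/(49*pi**2) - 2*cos(7*pi*x/2)/(7*pi); evaluating from 0 to 2: ∫_{0}^{2} (1 - 2*x) sin(7*pi*x/2) dx = (-6/(7*pi)) - (-2/(7*pi)) = -4/(7*pi).
Hence b_7 = -4/(7*pi).

-4/(7*pi)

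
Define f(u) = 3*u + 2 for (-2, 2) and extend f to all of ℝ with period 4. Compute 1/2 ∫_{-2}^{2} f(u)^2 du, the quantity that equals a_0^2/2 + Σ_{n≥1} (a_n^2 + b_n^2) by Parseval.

1/2 ∫_{-2}^{2} f(u)^2 du = 1/2 · (64) = 32.

32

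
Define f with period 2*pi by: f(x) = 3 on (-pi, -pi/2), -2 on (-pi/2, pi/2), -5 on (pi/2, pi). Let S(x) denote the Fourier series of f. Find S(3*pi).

x = 3*pi differs from x = pi by 1 full period(s), and the series is 2*pi-periodic.
At x = pi the one-sided limits are f(pi^-) = -5 and f(pi^+) = 3.
By Dirichlet's theorem the series converges to their average, [(-5) + (3)]/2 = -1.

-1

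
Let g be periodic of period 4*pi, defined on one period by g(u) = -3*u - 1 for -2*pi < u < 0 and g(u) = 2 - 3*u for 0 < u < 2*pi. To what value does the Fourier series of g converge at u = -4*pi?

u = -4*pi differs from u = 0 by -1 full period(s), and the series is 4*pi-periodic.
At u = 0 the one-sided limits are g(0^-) = -1 and g(0^+) = 2.
By Dirichlet's theorem the series converges to their average, [(-1) + (2)]/2 = 1/2.

1/2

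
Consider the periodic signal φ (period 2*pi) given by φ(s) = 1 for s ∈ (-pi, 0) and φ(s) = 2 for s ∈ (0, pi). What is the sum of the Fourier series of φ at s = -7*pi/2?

2

s = -7*pi/2 differs from s = pi/2 by -2 full period(s), and the series is 2*pi-periodic.
φ is continuous at s = pi/2 with value 2, so the series converges to 2 there.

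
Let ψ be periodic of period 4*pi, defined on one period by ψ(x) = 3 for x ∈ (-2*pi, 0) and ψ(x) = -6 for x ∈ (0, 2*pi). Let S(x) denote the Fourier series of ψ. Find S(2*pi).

At x = 2*pi the one-sided limits are ψ(2*pi^-) = -6 and ψ(2*pi^+) = 3.
By Dirichlet's theorem the series converges to their average, [(-6) + (3)]/2 = -3/2.

-3/2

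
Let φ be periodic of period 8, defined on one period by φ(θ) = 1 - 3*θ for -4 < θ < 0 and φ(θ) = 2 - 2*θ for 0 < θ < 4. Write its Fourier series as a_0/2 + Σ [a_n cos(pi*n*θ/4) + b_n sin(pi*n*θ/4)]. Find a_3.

a_3 = 1/4 ∫_{-4}^{4} φ(θ) cos(3*pi*θ/4) dθ.
Split the integral at the breakpoints.
Integrating by parts (boundary term plus one more integral), an antiderivative of (1 - 3*θ) cos(3*pi*θ/4) is -4*θ*sin(3*pi*θ/4)/pi + 4*sin(3*pi*θ/4)/(3*pi) - 16*cos(3*pi*θ/4)/(3*pi**2); evaluating from -4 to 0: ∫_{-4}^{0} (1 - 3*θ) cos(3*pi*θ/4) dθ = (-16/(3*pi**2)) - (16/(3*pi**2)) = -32/(3*pi**2).
Integrating by parts (boundary term plus one more integral), an antiderivative of (2 - 2*θ) cos(3*pi*θ/4) is -8*θ*sin(3*pi*θ/4)/(3*pi) + 8*sin(3*pi*θ/4)/(3*pi) - 32*cos(3*pi*θ/4)/(9*pi**2); evaluating from 0 to 4: ∫_{0}^{4} (2 - 2*θ) cos(3*pi*θ/4) dθ = (32/(9*pi**2)) - (-32/(9*pi**2)) = 64/(9*pi**2).
Summing the pieces and multiplying by (1/4) gives a_3 = -8/(9*pi**2).

-8/(9*pi**2)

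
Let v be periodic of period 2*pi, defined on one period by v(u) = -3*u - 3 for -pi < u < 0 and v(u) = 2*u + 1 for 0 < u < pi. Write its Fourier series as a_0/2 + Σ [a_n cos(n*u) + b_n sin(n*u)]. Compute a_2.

0

a_2 = 1/pi ∫_{-pi}^{pi} v(u) cos(2*u) du.
Split the integral at the breakpoints.
Integrating by parts (boundary term plus one more integral), an antiderivative of (-3*u - 3) cos(2*u) is -3*u*sin(2*u)/2 - 3*sin(2*u)/2 - 3*cos(2*u)/4; evaluating from -pi to 0: ∫_{-pi}^{0} (-3*u - 3) cos(2*u) du = (-3/4) - (-3/4) = 0.
Integrating by parts (boundary term plus one more integral), an antiderivative of (2*u + 1) cos(2*u) is u*sin(2*u) + sin(2*u)/2 + cos(2*u)/2; evaluating from 0 to pi: ∫_{0}^{pi} (2*u + 1) cos(2*u) du = (1/2) - (1/2) = 0.
Summing the pieces and multiplying by (1/pi) gives a_2 = 0.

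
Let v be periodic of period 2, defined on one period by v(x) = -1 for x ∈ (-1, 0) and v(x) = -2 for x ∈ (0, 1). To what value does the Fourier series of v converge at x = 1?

At x = 1 the one-sided limits are v(1^-) = -2 and v(1^+) = -1.
By Dirichlet's theorem the series converges to their average, [(-2) + (-1)]/2 = -3/2.

-3/2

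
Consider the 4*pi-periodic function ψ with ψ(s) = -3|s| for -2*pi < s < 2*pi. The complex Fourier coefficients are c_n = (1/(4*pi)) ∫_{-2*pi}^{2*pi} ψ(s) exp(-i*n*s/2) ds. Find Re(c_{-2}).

Since ψ is real-valued, Re(c_{-2}) = (1/(4*pi)) ∫_{-2*pi}^{2*pi} ψ(s) cos(-s) ds = a_{2}/2.
ψ is even and cos(-s) is even, so the integrand is even: ∫_{-2*pi}^{2*pi} ψ(s) cos(-s) ds = 2∫_0^{2*pi} ψ(s) cos(-s) ds.
Integrating by parts (boundary term plus one more integral), an antiderivative of (-3*s) cos(-s) is -3*s*sin(s) - 3*cos(s); evaluating from 0 to 2*pi: ∫_{0}^{2*pi} (-3*s) cos(-s) ds = (-3) - (-3) = 0.
So ∫_{-2*pi}^{2*pi} ψ(s) cos(-s) ds = 0.
Hence Re(c_{-2}) = (1/(4*pi))·(0) = 0.

0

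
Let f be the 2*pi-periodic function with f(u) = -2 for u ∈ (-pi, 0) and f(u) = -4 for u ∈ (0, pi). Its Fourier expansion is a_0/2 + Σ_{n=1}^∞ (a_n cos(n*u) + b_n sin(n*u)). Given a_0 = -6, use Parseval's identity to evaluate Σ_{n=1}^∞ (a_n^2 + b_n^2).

2

Parseval: a_0^2/2 + Σ_{n≥1} (a_n^2+b_n^2) = 1/pi ∫_{-pi}^{pi} f(u)^2 du = 20.
Subtract a_0^2/2 = 18: Σ (a_n^2+b_n^2) = 2.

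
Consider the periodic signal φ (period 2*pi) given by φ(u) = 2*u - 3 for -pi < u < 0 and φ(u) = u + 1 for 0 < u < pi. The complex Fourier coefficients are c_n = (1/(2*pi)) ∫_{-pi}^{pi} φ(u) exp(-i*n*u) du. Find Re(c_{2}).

0

Since φ is real-valued, Re(c_{2}) = (1/(2*pi)) ∫_{-pi}^{pi} φ(u) cos(2*u) du = a_{2}/2.
Split the integral at the breakpoints.
Integrating by parts (boundary term plus one more integral), an antiderivative of (2*u - 3) cos(2*u) is u*sin(2*u) - 3*sin(2*u)/2 + cos(2*u)/2; evaluating from -pi to 0: ∫_{-pi}^{0} (2*u - 3) cos(2*u) du = (1/2) - (1/2) = 0.
Integrating by parts (boundary term plus one more integral), an antiderivative of (u + 1) cos(2*u) is u*sin(2*u)/2 + sin(2*u)/2 + cos(2*u)/4; evaluating from 0 to pi: ∫_{0}^{pi} (u + 1) cos(2*u) du = (1/4) - (1/4) = 0.
So ∫_{-pi}^{pi} φ(u) cos(2*u) du = 0.
Hence Re(c_{2}) = (1/(2*pi))·(0) = 0.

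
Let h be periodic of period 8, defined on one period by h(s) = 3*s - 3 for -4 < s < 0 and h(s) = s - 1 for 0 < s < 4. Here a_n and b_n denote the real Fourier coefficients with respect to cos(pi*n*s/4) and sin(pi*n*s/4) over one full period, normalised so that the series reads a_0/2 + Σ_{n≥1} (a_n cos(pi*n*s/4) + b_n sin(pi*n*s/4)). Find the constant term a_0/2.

-4

a_0 = 1/4 ∫_{-4}^{4} h(s) ds = 1/4 · (-32) = -8.
So the constant term a_0/2 = -4.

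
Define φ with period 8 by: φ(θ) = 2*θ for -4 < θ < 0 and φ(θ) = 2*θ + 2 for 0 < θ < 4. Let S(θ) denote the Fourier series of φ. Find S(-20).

θ = -20 differs from θ = -4 by -2 full period(s), and the series is 8-periodic.
At θ = -4 the one-sided limits are φ(-4^-) = 10 and φ(-4^+) = -8.
By Dirichlet's theorem the series converges to their average, [(10) + (-8)]/2 = 1.

1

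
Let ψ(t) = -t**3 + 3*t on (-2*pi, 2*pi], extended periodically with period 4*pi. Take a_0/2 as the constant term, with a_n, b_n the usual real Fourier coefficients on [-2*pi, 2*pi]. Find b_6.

-22/9 + 8*pi**2/3

b_6 = (1/(2*pi)) ∫_{-2*pi}^{2*pi} ψ(t) sin(3*t) dt.
ψ is odd and sin(3*t) is odd, so the integrand is even and b_6 = 1/pi ∫_0^{2*pi} ψ(t) sin(3*t) dt.
Integrating by parts three times (tabular method), an antiderivative of (-t**3 + 3*t) sin(3*t) is t**3*cos(3*t)/3 - t**2*sin(3*t)/3 - 11*t*cos(3*t)/9 + 11*sin(3*t)/27; evaluating from 0 to 2*pi: ∫_{0}^{2*pi} (-t**3 + 3*t) sin(3*t) dt = (2*pi*(-11 + 12*pi**2)/9) - (0) = 2*pi*(-11 + 12*pi**2)/9.
Hence b_6 = (1/pi)·(2*pi*(-11 + 12*pi**2)/9) = -22/9 + 8*pi**2/3.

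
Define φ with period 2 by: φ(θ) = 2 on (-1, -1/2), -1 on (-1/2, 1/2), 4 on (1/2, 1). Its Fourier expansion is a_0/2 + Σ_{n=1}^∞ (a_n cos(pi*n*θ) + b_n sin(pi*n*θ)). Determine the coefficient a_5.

a_5 = ∫_{-1}^{1} φ(θ) cos(5*pi*θ) dθ.
Split the integral at the breakpoints.
Directly, an antiderivative of (2) cos(5*pi*θ) is 2*sin(5*pi*θ)/(5*pi); evaluating from -1 to -1/2: ∫_{-1}^{-1/2} (2) cos(5*pi*θ) dθ = (-2/(5*pi)) - (0) = -2/(5*pi).
Directly, an antiderivative of (-1) cos(5*pi*θ) is -sin(5*pi*θ)/(5*pi); evaluating from -1/2 to 1/2: ∫_{-1/2}^{1/2} (-1) cos(5*pi*θ) dθ = (-1/(5*pi)) - (1/(5*pi)) = -2/(5*pi).
Directly, an antiderivative of (4) cos(5*pi*θ) is 4*sin(5*pi*θ)/(5*pi); evaluating from 1/2 to 1: ∫_{1/2}^{1} (4) cos(5*pi*θ) dθ = (0) - (4/(5*pi)) = -4/(5*pi).
Summing the pieces gives a_5 = -8/(5*pi).

-8/(5*pi)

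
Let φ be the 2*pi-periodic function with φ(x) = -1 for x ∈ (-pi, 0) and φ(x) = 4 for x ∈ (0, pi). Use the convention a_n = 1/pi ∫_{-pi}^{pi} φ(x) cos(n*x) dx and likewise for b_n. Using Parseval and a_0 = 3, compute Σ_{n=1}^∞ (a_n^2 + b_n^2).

25/2

Parseval: a_0^2/2 + Σ_{n≥1} (a_n^2+b_n^2) = 1/pi ∫_{-pi}^{pi} φ(x)^2 dx = 17.
Subtract a_0^2/2 = 9/2: Σ (a_n^2+b_n^2) = 25/2.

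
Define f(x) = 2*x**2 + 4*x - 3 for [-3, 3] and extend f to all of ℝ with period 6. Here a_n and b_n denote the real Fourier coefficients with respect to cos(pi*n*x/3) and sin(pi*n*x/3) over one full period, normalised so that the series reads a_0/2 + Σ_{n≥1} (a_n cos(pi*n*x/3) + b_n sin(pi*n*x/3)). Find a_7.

-72/(49*pi**2)

a_7 = 1/3 ∫_{-3}^{3} f(x) cos(7*pi*x/3) dx.
Integrating by parts twice (tabular method), an antiderivative of (2*x**2 + 4*x - 3) cos(7*pi*x/3) is 6*x**2*sin(7*pi*x/3)/(7*pi) + 12*x*sin(7*pi*x/3)/(7*pi) + 36*x*cos(7*pi*x/3)/(49*pi**2) - 9*sin(7*pi*x/3)/(7*pi) - 108*sin(7*pi*x/3)/(343*pi**3) + 36*cos(7*pi*x/3)/(49*pi**2); evaluating from -3 to 3: ∫_{-3}^{3} (2*x**2 + 4*x - 3) cos(7*pi*x/3) dx = (-144/(49*pi**2)) - (72/(49*pi**2)) = -216/(49*pi**2).
Hence a_7 = (1/3)·(-216/(49*pi**2)) = -72/(49*pi**2).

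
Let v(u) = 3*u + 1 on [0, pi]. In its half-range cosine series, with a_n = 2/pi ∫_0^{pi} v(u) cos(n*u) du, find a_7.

-12/(49*pi)

a_7 = 2/pi ∫_0^{pi} (3*u + 1) cos(7*u) du.
Integrating by parts (boundary term plus one more integral), an antiderivative of (3*u + 1) cos(7*u) is 3*u*sin(7*u)/7 + sin(7*u)/7 + 3*cos(7*u)/49; evaluating from 0 to pi: ∫_{0}^{pi} (3*u + 1) cos(7*u) du = (-3/49) - (3/49) = -6/49.
Hence a_7 = (2/pi)·(-6/49) = -12/(49*pi).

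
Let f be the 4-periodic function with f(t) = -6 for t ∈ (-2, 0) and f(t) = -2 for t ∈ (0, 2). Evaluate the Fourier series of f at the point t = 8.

t = 8 differs from t = 0 by 2 full period(s), and the series is 4-periodic.
At t = 0 the one-sided limits are f(0^-) = -6 and f(0^+) = -2.
By Dirichlet's theorem the series converges to their average, [(-6) + (-2)]/2 = -4.

-4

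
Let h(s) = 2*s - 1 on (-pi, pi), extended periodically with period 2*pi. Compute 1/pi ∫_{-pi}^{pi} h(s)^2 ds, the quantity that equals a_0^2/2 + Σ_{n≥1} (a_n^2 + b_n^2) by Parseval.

1/pi ∫_{-pi}^{pi} h(s)^2 ds = 1/pi · (2*pi + 8*pi**3/3) = 2 + 8*pi**2/3.

2 + 8*pi**2/3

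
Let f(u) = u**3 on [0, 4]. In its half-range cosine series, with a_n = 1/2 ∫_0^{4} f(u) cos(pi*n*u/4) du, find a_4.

a_4 = 1/2 ∫_0^{4} (u**3) cos(pi*u) du.
Integrating by parts three times (tabular method), an antiderivative of (u**3) cos(pi*u) is u**3*sin(pi*u)/pi + 3*u**2*cos(pi*u)/pi**2 - 6*u*sin(pi*u)/pi**3 - 6*cos(pi*u)/pi**4; evaluating from 0 to 4: ∫_{0}^{4} (u**3) cos(pi*u) du = (6*(-1 + 8*pi**2)/pi**4) - (-6/pi**4) = 48/pi**2.
Hence a_4 = (1/2)·(48/pi**2) = 24/pi**2.

24/pi**2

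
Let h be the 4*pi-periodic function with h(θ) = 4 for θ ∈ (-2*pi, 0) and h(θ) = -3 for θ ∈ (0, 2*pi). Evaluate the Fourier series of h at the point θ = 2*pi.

θ = 2*pi differs from θ = -2*pi by 1 full period(s), and the series is 4*pi-periodic.
At θ = -2*pi the one-sided limits are h(-2*pi^-) = -3 and h(-2*pi^+) = 4.
By Dirichlet's theorem the series converges to their average, [(-3) + (4)]/2 = 1/2.

1/2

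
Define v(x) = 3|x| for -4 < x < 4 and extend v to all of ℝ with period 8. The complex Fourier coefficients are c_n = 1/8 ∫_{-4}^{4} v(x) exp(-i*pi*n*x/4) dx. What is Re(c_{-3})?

-8/(3*pi**2)

Since v is real-valued, Re(c_{-3}) = 1/8 ∫_{-4}^{4} v(x) cos(-3*pi*x/4) dx = a_{3}/2.
v is even and cos(-3*pi*x/4) is even, so the integrand is even: ∫_{-4}^{4} v(x) cos(-3*pi*x/4) dx = 2∫_0^{4} v(x) cos(-3*pi*x/4) dx.
Integrating by parts (boundary term plus one more integral), an antiderivative of (3*x) cos(-3*pi*x/4) is 4*x*sin(3*pi*x/4)/pi + 16*cos(3*pi*x/4)/(3*pi**2); evaluating from 0 to 4: ∫_{0}^{4} (3*x) cos(-3*pi*x/4) dx = (-16/(3*pi**2)) - (16/(3*pi**2)) = -32/(3*pi**2).
So ∫_{-4}^{4} v(x) cos(-3*pi*x/4) dx = -64/(3*pi**2).
Hence Re(c_{-3}) = (1/8)·(-64/(3*pi**2)) = -8/(3*pi**2).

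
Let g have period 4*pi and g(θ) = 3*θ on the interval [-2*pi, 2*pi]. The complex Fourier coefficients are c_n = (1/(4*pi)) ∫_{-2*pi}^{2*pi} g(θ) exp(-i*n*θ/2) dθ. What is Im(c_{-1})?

6

Since g is real-valued, Im(c_{-1}) = -(1/(4*pi)) ∫_{-2*pi}^{2*pi} g(θ) sin(-θ/2) dθ = b_{1}/2.
g is odd and sin(-θ/2) is odd, so the integrand is even: ∫_{-2*pi}^{2*pi} g(θ) sin(-θ/2) dθ = 2∫_0^{2*pi} g(θ) sin(-θ/2) dθ.
Integrating by parts (boundary term plus one more integral), an antiderivative of (3*θ) sin(-θ/2) is 6*θ*cos(θ/2) - 12*sin(θ/2); evaluating from 0 to 2*pi: ∫_{0}^{2*pi} (3*θ) sin(-θ/2) dθ = (-12*pi) - (0) = -12*pi.
So ∫_{-2*pi}^{2*pi} g(θ) sin(-θ/2) dθ = -24*pi.
Hence Im(c_{-1}) = (-1/(4*pi))·(-24*pi) = 6.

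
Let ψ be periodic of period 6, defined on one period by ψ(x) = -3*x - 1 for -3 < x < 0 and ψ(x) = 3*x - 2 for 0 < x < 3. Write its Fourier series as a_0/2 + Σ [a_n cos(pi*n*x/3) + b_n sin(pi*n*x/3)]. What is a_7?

-36/(49*pi**2)

a_7 = 1/3 ∫_{-3}^{3} ψ(x) cos(7*pi*x/3) dx.
Split the integral at the breakpoints.
Integrating by parts (boundary term plus one more integral), an antiderivative of (-3*x - 1) cos(7*pi*x/3) is -9*x*sin(7*pi*x/3)/(7*pi) - 3*sin(7*pi*x/3)/(7*pi) - 27*cos(7*pi*x/3)/(49*pi**2); evaluating from -3 to 0: ∫_{-3}^{0} (-3*x - 1) cos(7*pi*x/3) dx = (-27/(49*pi**2)) - (27/(49*pi**2)) = -54/(49*pi**2).
Integrating by parts (boundary term plus one more integral), an antiderivative of (3*x - 2) cos(7*pi*x/3) is 9*x*sin(7*pi*x/3)/(7*pi) - 6*sin(7*pi*x/3)/(7*pi) + 27*cos(7*pi*x/3)/(49*pi**2); evaluating from 0 to 3: ∫_{0}^{3} (3*x - 2) cos(7*pi*x/3) dx = (-27/(49*pi**2)) - (27/(49*pi**2)) = -54/(49*pi**2).
Summing the pieces and multiplying by (1/3) gives a_7 = -36/(49*pi**2).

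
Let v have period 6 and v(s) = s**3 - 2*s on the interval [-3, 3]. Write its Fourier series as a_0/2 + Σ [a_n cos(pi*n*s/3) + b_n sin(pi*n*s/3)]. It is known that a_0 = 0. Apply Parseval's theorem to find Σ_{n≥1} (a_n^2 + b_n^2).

3594/35

Parseval: a_0^2/2 + Σ_{n≥1} (a_n^2+b_n^2) = 1/3 ∫_{-3}^{3} v(s)^2 ds = 3594/35.
Subtract a_0^2/2 = 0: Σ (a_n^2+b_n^2) = 3594/35.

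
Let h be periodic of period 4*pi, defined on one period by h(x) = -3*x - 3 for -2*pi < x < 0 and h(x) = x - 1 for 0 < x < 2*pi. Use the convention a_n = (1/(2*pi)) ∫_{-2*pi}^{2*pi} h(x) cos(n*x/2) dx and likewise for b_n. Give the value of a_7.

a_7 = (1/(2*pi)) ∫_{-2*pi}^{2*pi} h(x) cos(7*x/2) dx.
Split the integral at the breakpoints.
Integrating by parts (boundary term plus one more integral), an antiderivative of (-3*x - 3) cos(7*x/2) is -6*x*sin(7*x/2)/7 - 6*sin(7*x/2)/7 - 12*cos(7*x/2)/49; evaluating from -2*pi to 0: ∫_{-2*pi}^{0} (-3*x - 3) cos(7*x/2) dx = (-12/49) - (12/49) = -24/49.
Integrating by parts (boundary term plus one more integral), an antiderivative of (x - 1) cos(7*x/2) is 2*x*sin(7*x/2)/7 - 2*sin(7*x/2)/7 + 4*cos(7*x/2)/49; evaluating from 0 to 2*pi: ∫_{0}^{2*pi} (x - 1) cos(7*x/2) dx = (-4/49) - (4/49) = -8/49.
Summing the pieces and multiplying by (1/(2*pi)) gives a_7 = -16/(49*pi).

-16/(49*pi)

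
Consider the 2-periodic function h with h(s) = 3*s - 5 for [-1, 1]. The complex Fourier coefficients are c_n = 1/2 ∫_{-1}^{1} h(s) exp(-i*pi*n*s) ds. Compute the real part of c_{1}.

0

Since h is real-valued, Re(c_{1}) = 1/2 ∫_{-1}^{1} h(s) cos(pi*s) ds = a_{1}/2.
Integrating by parts (boundary term plus one more integral), an antiderivative of (3*s - 5) cos(pi*s) is 3*s*sin(pi*s)/pi - 5*sin(pi*s)/pi + 3*cos(pi*s)/pi**2; evaluating from -1 to 1: ∫_{-1}^{1} (3*s - 5) cos(pi*s) ds = (-3/pi**2) - (-3/pi**2) = 0.
Hence Re(c_{1}) = (1/2)·(0) = 0.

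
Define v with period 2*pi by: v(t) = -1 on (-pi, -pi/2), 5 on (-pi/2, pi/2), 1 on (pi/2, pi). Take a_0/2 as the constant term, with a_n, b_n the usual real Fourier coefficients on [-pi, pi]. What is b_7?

b_7 = 1/pi ∫_{-pi}^{pi} v(t) sin(7*t) dt.
Split the integral at the breakpoints.
Directly, an antiderivative of (-1) sin(7*t) is cos(7*t)/7; evaluating from -pi to -pi/2: ∫_{-pi}^{-pi/2} (-1) sin(7*t) dt = (0) - (-1/7) = 1/7.
Directly, an antiderivative of (5) sin(7*t) is -5*cos(7*t)/7; evaluating from -pi/2 to pi/2: ∫_{-pi/2}^{pi/2} (5) sin(7*t) dt = (0) - (0) = 0.
Directly, an antiderivative of (1) sin(7*t) is -cos(7*t)/7; evaluating from pi/2 to pi: ∫_{pi/2}^{pi} (1) sin(7*t) dt = (1/7) - (0) = 1/7.
Summing the pieces and multiplying by (1/pi) gives b_7 = 2/(7*pi).

2/(7*pi)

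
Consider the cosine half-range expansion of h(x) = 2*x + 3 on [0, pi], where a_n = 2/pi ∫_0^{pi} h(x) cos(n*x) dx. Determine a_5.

a_5 = 2/pi ∫_0^{pi} (2*x + 3) cos(5*x) dx.
Integrating by parts (boundary term plus one more integral), an antiderivative of (2*x + 3) cos(5*x) is 2*x*sin(5*x)/5 + 3*sin(5*x)/5 + 2*cos(5*x)/25; evaluating from 0 to pi: ∫_{0}^{pi} (2*x + 3) cos(5*x) dx = (-2/25) - (2/25) = -4/25.
Hence a_5 = (2/pi)·(-4/25) = -8/(25*pi).

-8/(25*pi)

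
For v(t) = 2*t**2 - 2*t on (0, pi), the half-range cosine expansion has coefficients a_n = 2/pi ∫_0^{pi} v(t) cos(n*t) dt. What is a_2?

a_2 = 2/pi ∫_0^{pi} (2*t**2 - 2*t) cos(2*t) dt.
Integrating by parts twice (tabular method), an antiderivative of (2*t**2 - 2*t) cos(2*t) is t**2*sin(2*t) - t*sin(2*t) + t*cos(2*t) - sin(2*t)/2 - cos(2*t)/2; evaluating from 0 to pi: ∫_{0}^{pi} (2*t**2 - 2*t) cos(2*t) dt = (-1/2 + pi) - (-1/2) = pi.
Hence a_2 = (2/pi)·(pi) = 2.

2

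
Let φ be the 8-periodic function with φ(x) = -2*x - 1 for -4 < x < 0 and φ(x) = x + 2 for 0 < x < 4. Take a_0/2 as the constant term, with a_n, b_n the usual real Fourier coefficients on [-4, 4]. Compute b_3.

2/(3*pi)

b_3 = 1/4 ∫_{-4}^{4} φ(x) sin(3*pi*x/4) dx.
Split the integral at the breakpoints.
Integrating by parts (boundary term plus one more integral), an antiderivative of (-2*x - 1) sin(3*pi*x/4) is 8*x*cos(3*pi*x/4)/(3*pi) - 32*sin(3*pi*x/4)/(9*pi**2) + 4*cos(3*pi*x/4)/(3*pi); evaluating from -4 to 0: ∫_{-4}^{0} (-2*x - 1) sin(3*pi*x/4) dx = (4/(3*pi)) - (28/(3*pi)) = -8/pi.
Integrating by parts (boundary term plus one more integral), an antiderivative of (x + 2) sin(3*pi*x/4) is -4*x*cos(3*pi*x/4)/(3*pi) + 16*sin(3*pi*x/4)/(9*pi**2) - 8*cos(3*pi*x/4)/(3*pi); evaluating from 0 to 4: ∫_{0}^{4} (x + 2) sin(3*pi*x/4) dx = (8/pi) - (-8/(3*pi)) = 32/(3*pi).
Summing the pieces and multiplying by (1/4) gives b_3 = 2/(3*pi).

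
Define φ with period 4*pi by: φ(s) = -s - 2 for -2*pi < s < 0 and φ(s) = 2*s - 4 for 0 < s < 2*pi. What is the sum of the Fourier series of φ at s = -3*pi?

s = -3*pi differs from s = pi by -1 full period(s), and the series is 4*pi-periodic.
φ is continuous at s = pi with value -4 + 2*pi, so the series converges to -4 + 2*pi there.

-4 + 2*pi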